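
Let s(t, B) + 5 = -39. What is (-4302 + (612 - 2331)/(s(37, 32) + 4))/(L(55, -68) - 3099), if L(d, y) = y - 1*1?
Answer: 18929/14080 ≈ 1.3444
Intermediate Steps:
L(d, y) = -1 + y (L(d, y) = y - 1 = -1 + y)
s(t, B) = -44 (s(t, B) = -5 - 39 = -44)
(-4302 + (612 - 2331)/(s(37, 32) + 4))/(L(55, -68) - 3099) = (-4302 + (612 - 2331)/(-44 + 4))/((-1 - 68) - 3099) = (-4302 - 1719/(-40))/(-69 - 3099) = (-4302 - 1719*(-1/40))/(-3168) = (-4302 + 1719/40)*(-1/3168) = -170361/40*(-1/3168) = 18929/14080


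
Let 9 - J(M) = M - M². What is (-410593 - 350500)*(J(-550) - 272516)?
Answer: -23246063499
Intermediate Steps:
J(M) = 9 + M² - M (J(M) = 9 - (M - M²) = 9 + (M² - M) = 9 + M² - M)
(-410593 - 350500)*(J(-550) - 272516) = (-410593 - 350500)*((9 + (-550)² - 1*(-550)) - 272516) = -761093*((9 + 302500 + 550) - 272516) = -761093*(303059 - 272516) = -761093*30543 = -23246063499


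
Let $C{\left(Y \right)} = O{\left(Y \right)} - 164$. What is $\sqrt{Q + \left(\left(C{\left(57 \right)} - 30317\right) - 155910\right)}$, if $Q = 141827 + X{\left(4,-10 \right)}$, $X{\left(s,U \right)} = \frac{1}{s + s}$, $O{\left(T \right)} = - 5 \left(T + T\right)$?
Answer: $\frac{3 i \sqrt{80238}}{4} \approx 212.45 i$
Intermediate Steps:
$O{\left(T \right)} = - 10 T$ ($O{\left(T \right)} = - 5 \cdot 2 T = - 10 T$)
$C{\left(Y \right)} = -164 - 10 Y$ ($C{\left(Y \right)} = - 10 Y - 164 = -164 - 10 Y$)
$X{\left(s,U \right)} = \frac{1}{2 s}$
$Q = \frac{1134617}{8}$ ($Q = 141827 + \frac{1}{2 \cdot 4} = 141827 + \frac{1}{2} \cdot \frac{1}{4} = 141827 + \frac{1}{8} = \frac{1134617}{8} \approx 1.4183 \cdot 10^{5}$)
$\sqrt{Q + \left(\left(C{\left(57 \right)} - 30317\right) - 155910\right)} = \sqrt{\frac{1134617}{8} - 186961} = \sqrt{- \frac{361071}{8}} = \frac{3 i \sqrt{80238}}{4}$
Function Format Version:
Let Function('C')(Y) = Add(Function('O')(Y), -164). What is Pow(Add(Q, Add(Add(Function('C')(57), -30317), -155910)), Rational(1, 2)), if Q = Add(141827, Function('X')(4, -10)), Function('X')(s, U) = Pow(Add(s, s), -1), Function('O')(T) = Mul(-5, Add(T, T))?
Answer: Mul(Rational(3, 4), I, Pow(80238, Rational(1, 2))) ≈ Mul(212.45, I)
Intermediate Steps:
Function('O')(T) = Mul(-10, T) (Function('O')(T) = Mul(-5, Mul(2, T)) = Mul(-10, T))
Function('C')(Y) = Add(-164, Mul(-10, Y)) (Function('C')(Y) = Add(Mul(-10, Y), -164) = Add(-164, Mul(-10, Y)))
Function('X')(s, U) = Mul(Rational(1, 2), Pow(s, -1)) (Function('X')(s, U) = Pow(Mul(2, s), -1) = Mul(Rational(1, 2), Pow(s, -1)))
Q = Rational(1134617, 8) (Q = Add(141827, Mul(Rational(1, 2), Pow(4, -1))) = Add(141827, Mul(Rational(1, 2), Rational(1, 4))) = Add(141827, Rational(1, 8)) = Rational(1134617, 8) ≈ 1.4183e+5)
Pow(Add(Q, Add(Add(Function('C')(57), -30317), -155910)), Rational(1, 2)) = Pow(Add(Rational(1134617, 8), Add(Add(Add(-164, Mul(-10, 57)), -30317), -155910)), Rational(1, 2)) = Pow(Add(Rational(1134617, 8), Add(Add(Add(-164, -570), -30317), -155910)), Rational(1, 2)) = Pow(Add(Rational(1134617, 8), Add(Add(-734, -30317), -155910)), Rational(1, 2)) = Pow(Add(Rational(1134617, 8), Add(-31051, -155910)), Rational(1, 2)) = Pow(Add(Rational(1134617, 8), -186961), Rational(1, 2)) = Pow(Rational(-361071, 8), Rational(1, 2)) = Mul(Rational(3, 4), I, Pow(80238, Rational(1, 2)))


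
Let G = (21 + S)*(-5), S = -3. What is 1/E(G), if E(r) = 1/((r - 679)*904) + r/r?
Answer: 695176/695175 ≈ 1.0000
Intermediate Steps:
G = -90 (G = (21 - 3)*(-5) = 18*(-5) = -90)
E(r) = 1 + 1/(904*(-679 + r)) (E(r) = (1/904)/(-679 + r) + 1 = 1/(904*(-679 + r)) + 1 = 1 + 1/(904*(-679 + r)))
1/E(G) = 1/((-613815/904 - 90)/(-679 - 90)) = 1/(-695175/904/(-769)) = 1/(-1/769*(-695175/904)) = 1/(695175/695176) = 695176/695175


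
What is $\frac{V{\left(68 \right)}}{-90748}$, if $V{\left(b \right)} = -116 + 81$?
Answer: $\frac{5}{12964} \approx 0.00038568$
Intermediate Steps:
$V{\left(b \right)} = -35$
$\frac{V{\left(68 \right)}}{-90748} = - \frac{35}{-90748} = \left(-35\right) \left(- \frac{1}{90748}\right) = \frac{5}{12964}$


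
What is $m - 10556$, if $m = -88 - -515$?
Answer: $-10129$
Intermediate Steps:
$m = 427$ ($m = -88 + 515 = 427$)
$m - 10556 = 427 - 10556 = -10129$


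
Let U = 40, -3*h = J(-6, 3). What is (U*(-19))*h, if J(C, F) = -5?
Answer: -3800/3 ≈ -1266.7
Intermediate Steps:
h = 5/3 (h = -1/3*(-5) = 5/3 ≈ 1.6667)
(U*(-19))*h = (40*(-19))*(5/3) = -760*5/3 = -3800/3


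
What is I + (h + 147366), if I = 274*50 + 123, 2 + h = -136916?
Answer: 24271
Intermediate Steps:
h = -136918 (h = -2 - 136916 = -136918)
I = 13823 (I = 13700 + 123 = 13823)
I + (h + 147366) = 13823 + (-136918 + 147366) = 13823 + 10448 = 24271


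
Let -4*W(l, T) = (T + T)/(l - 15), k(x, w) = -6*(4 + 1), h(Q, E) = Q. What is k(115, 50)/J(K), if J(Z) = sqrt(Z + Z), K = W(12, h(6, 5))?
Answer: -15*sqrt(2) ≈ -21.213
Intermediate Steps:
k(x, w) = -30 (k(x, w) = -6*5 = -30)
W(l, T) = -T/(2*(-15 + l)) (W(l, T) = -(T + T)/(4*(l - 15)) = -2*T/(4*(-15 + l)) = -T/(2*(-15 + l)))
K = 1 (K = -1*6/(-30 + 2*12) = -1*6/(-30 + 24) = -1*6/(-6) = -1*6*(-1/6) = 1)
J(Z) = sqrt(2)*sqrt(Z) (J(Z) = sqrt(2*Z) = sqrt(2)*sqrt(Z))
k(115, 50)/J(K) = -30*sqrt(2)/2 = -15*sqrt(2)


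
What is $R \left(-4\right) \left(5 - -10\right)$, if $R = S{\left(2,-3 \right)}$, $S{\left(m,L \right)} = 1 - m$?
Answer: $60$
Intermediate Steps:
$R = -1$ ($R = 1 - 2 = -1$)
$R \left(-4\right) \left(5 - -10\right) = \left(-1\right) \left(-4\right) \left(5 - -10\right) = 4 \left(5 + 10\right) = 4 \cdot 15 = 60$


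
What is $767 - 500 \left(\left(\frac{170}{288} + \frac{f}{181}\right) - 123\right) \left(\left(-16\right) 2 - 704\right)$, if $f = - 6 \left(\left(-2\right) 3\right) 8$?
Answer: $- \frac{72426095557}{1629} \approx -4.446 \cdot 10^{7}$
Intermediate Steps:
$f = 288$ ($f = \left(-6\right) \left(-6\right) 8 = 36 \cdot 8 = 288$)
$767 - 500 \left(\left(\frac{170}{288} + \frac{f}{181}\right) - 123\right) \left(\left(-16\right) 2 - 704\right) = 767 - 500 \left(\left(\frac{170}{288} + \frac{288}{181}\right) - 123\right) \left(\left(-16\right) 2 - 704\right) = 767 - 500 \left(\left(170 \cdot \frac{1}{288} + 288 \cdot \frac{1}{181}\right) - 123\right) \left(-32 - 704\right) = 767 - 500 \left(\left(\frac{85}{144} + \frac{288}{181}\right) - 123\right) \left(-736\right) = 767 - 500 \left(\frac{56857}{26064} - 123\right) \left(-736\right) = 767 - 500 \left(\left(- \frac{3149015}{26064}\right) \left(-736\right)\right) = 767 - \frac{72427345000}{1629} = - \frac{72426095557}{1629}$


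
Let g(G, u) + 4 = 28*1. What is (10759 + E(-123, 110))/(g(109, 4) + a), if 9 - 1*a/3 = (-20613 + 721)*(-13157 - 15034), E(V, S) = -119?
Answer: -304/48066459 ≈ -6.3246e-6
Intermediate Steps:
g(G, u) = 24 (g(G, u) = -4 + 28*1 = -4 + 28 = 24)
a = -1682326089 (a = 27 - 3*(-20613 + 721)*(-13157 - 15034) = 27 - (-59676)*(-28191) = 27 - 3*560775372 = 27 - 1682326116 = -1682326089)
(10759 + E(-123, 110))/(g(109, 4) + a) = (10759 - 119)/(24 - 1682326089) = 10640/(-1682326065) = 10640*(-1/1682326065) = -304/48066459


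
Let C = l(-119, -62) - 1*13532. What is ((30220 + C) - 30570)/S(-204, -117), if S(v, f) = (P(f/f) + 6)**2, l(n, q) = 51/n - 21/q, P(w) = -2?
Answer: -6024827/6944 ≈ -867.63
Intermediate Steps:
l(n, q) = -21/q + 51/n
S(v, f) = 16 (S(v, f) = (-2 + 6)**2 = 4**2 = 16)
C = -5872927/434 (C = (-21/(-62) + 51/(-119)) - 1*13532 = (-21*(-1/62) + 51*(-1/119)) - 13532 = (21/62 - 3/7) - 13532 = -39/434 - 13532 = -5872927/434 ≈ -13532.)
((30220 + C) - 30570)/S(-204, -117) = ((30220 - 5872927/434) - 30570)/16 = (7242553/434 - 30570)*(1/16) = -6024827/434*1/16 = -6024827/6944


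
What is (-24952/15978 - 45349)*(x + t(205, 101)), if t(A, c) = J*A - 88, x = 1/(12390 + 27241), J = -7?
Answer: 21868047985713644/316612059 ≈ 6.9069e+7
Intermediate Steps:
x = 1/39631 ≈ 2.5233e-5
t(A, c) = -88 - 7*A (t(A, c) = -7*A - 88 = -88 - 7*A)
(-24952/15978 - 45349)*(x + t(205, 101)) = (-24952/15978 - 45349)*(1/39631 + (-88 - 7*205)) = (-24952*1/15978 - 45349)*(1/39631 + (-88 - 1435)) = (-12476/7989 - 45349)*(1/39631 - 1523) = -362305637/7989*(-60358012/39631) = 21868047985713644/316612059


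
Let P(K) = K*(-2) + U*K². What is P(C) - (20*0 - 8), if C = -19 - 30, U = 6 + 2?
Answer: 19314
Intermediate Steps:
U = 8
C = -49
P(K) = -2*K + 8*K² (P(K) = K*(-2) + 8*K² = -2*K + 8*K²)
P(C) - (20*0 - 8) = 2*(-49)*(-1 + 4*(-49)) - (20*0 - 8) = 2*(-49)*(-1 - 196) - (0 - 8) = 2*(-49)*(-197) - 1*(-8) = 19306 + 8 = 19314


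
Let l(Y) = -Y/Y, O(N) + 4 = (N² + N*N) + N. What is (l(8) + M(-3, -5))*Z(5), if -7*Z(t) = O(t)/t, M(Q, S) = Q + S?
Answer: 459/35 ≈ 13.114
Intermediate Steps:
O(N) = -4 + N + 2*N² (O(N) = -4 + ((N² + N*N) + N) = -4 + ((N² + N²) + N) = -4 + (2*N² + N) = -4 + (N + 2*N²) = -4 + N + 2*N²)
Z(t) = -(-4 + t + 2*t²)/(7*t)
l(Y) = -1 (l(Y) = -1*1 = -1)
(l(8) + M(-3, -5))*Z(5) = (-1 + (-3 - 5))*((⅐)*(4 - 1*5 - 2*5²)/5) = (-1 - 8)*((⅐)*(⅕)*(4 - 5 - 2*25)) = -9*(4 - 5 - 50)/(7*5) = -9*(-51)/(7*5) = -9*(-51/35) = 459/35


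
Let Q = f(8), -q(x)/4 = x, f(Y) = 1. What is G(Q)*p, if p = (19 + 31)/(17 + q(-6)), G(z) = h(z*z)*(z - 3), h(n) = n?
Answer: -100/41 ≈ -2.4390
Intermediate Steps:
q(x) = -4*x
Q = 1
G(z) = z**2*(-3 + z) (G(z) = (z*z)*(z - 3) = z**2*(-3 + z))
p = 50/41 (p = (19 + 31)/(17 - 4*(-6)) = 50/(17 + 24) = 50/41 ≈ 1.2195)
G(Q)*p = (1**2*(-3 + 1))*(50/41) = (1*(-2))*(50/41) = -2*50/41 = -100/41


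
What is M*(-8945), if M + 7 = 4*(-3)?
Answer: 169955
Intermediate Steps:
M = -19 (M = -7 + 4*(-3) = -7 - 12 = -19)
M*(-8945) = -19*(-8945) = 169955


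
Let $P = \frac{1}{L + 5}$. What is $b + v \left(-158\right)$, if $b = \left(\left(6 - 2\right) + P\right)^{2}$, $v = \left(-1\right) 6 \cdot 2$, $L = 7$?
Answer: $\frac{275425}{144} \approx 1912.7$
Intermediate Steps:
$P = \frac{1}{12}$ ($P = \frac{1}{7 + 5} = \frac{1}{12} \approx 0.083333$)
$v = -12$ ($v = \left(-6\right) 2 = -12$)
$b = \frac{2401}{144}$ ($b = \left(\left(6 - 2\right) + \frac{1}{12}\right)^{2} = \left(4 + \frac{1}{12}\right)^{2} = \left(\frac{49}{12}\right)^{2} = \frac{2401}{144} \approx 16.674$)
$b + v \left(-158\right) = \frac{2401}{144} - -1896 = \frac{2401}{144} + 1896 = \frac{275425}{144}$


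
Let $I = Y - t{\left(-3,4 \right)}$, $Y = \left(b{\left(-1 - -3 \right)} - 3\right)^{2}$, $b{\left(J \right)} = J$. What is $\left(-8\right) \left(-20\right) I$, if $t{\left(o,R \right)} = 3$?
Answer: $-320$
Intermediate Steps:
$Y = 1$ ($Y = \left(\left(-1 - -3\right) - 3\right)^{2} = \left(\left(-1 + 3\right) - 3\right)^{2} = \left(2 - 3\right)^{2} = \left(-1\right)^{2} = 1$)
$I = -2$ ($I = 1 - 3 = -2$)
$\left(-8\right) \left(-20\right) I = \left(-8\right) \left(-20\right) \left(-2\right) = 160 \left(-2\right) = -320$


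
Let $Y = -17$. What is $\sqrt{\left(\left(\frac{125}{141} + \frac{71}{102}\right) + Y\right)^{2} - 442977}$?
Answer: $\frac{i \sqrt{1130580857339}}{1598} \approx 665.39 i$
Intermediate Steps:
$\sqrt{\left(\left(\frac{125}{141} + \frac{71}{102}\right) + Y\right)^{2} - 442977} = \sqrt{\left(\left(\frac{125}{141} + \frac{71}{102}\right) - 17\right)^{2} - 442977} = \sqrt{\left(\frac{2529}{1598} - 17\right)^{2} - 442977} = \sqrt{\left(- \frac{24637}{1598}\right)^{2} - 442977} = \sqrt{\frac{606981769}{2553604} - 442977} = \sqrt{- \frac{1130580857339}{2553604}} = \frac{i \sqrt{1130580857339}}{1598}$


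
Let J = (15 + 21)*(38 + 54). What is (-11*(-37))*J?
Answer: 1347984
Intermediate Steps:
J = 3312 (J = 36*92 = 3312)
(-11*(-37))*J = -11*(-37)*3312 = 407*3312 = 1347984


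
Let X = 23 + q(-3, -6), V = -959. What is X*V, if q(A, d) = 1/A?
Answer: -65212/3 ≈ -21737.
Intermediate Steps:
X = 68/3 (X = 23 + 1/(-3) = 23 - 1/3 = 68/3 ≈ 22.667)
X*V = (68/3)*(-959) = -65212/3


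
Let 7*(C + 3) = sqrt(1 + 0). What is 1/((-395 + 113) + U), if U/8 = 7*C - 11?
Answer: -1/530 ≈ -0.0018868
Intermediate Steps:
C = -20/7 (C = -3 + sqrt(1 + 0)/7 = -3 + sqrt(1)/7 = -3 + (1/7)*1 = -3 + 1/7 = -20/7 ≈ -2.8571)
U = -248 (U = 8*(7*(-20/7) - 11) = 8*(-20 - 11) = 8*(-31) = -248)
1/((-395 + 113) + U) = 1/((-395 + 113) - 248) = 1/(-282 - 248) = 1/(-530) = -1/530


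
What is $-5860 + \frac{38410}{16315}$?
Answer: $- \frac{19113498}{3263} \approx -5857.6$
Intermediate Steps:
$-5860 + \frac{38410}{16315} = -5860 + 38410 \cdot \frac{1}{16315} = -5860 + \frac{7682}{3263} = - \frac{19113498}{3263}$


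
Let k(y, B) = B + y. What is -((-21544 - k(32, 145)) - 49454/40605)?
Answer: 882030659/40605 ≈ 21722.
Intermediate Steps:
-((-21544 - k(32, 145)) - 49454/40605) = -((-21544 - (145 + 32)) - 49454/40605) = -((-21544 - 1*177) - 49454/40605) = -((-21544 - 177) - 1*49454/40605) = -(-21721 - 49454/40605) = -1*(-882030659/40605) = 882030659/40605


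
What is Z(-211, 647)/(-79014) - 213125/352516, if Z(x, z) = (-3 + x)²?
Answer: -16491840743/13926849612 ≈ -1.1842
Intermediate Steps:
Z(-211, 647)/(-79014) - 213125/352516 = (-3 - 211)²/(-79014) - 213125/352516 = (-214)²*(-1/79014) - 213125*1/352516 = 45796*(-1/79014) - 213125/352516 = -22898/39507 - 213125/352516 = -16491840743/13926849612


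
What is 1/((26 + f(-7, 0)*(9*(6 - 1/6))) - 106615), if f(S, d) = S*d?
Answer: -1/106589 ≈ -9.3818e-6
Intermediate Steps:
1/((26 + f(-7, 0)*(9*(6 - 1/6))) - 106615) = 1/((26 + (-7*0)*(9*(6 - 1/6))) - 106615) = 1/((26 + 0*(9*(6 - 1*⅙))) - 106615) = 1/((26 + 0*(9*(6 - ⅙))) - 106615) = 1/((26 + 0*(9*(35/6))) - 106615) = 1/((26 + 0*(105/2)) - 106615) = 1/((26 + 0) - 106615) = 1/(26 - 106615) = 1/(-106589) = -1/106589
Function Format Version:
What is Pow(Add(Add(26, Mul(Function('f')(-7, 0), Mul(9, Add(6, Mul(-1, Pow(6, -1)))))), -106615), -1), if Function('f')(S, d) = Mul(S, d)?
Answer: Rational(-1, 106589) ≈ -9.3818e-6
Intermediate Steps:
Pow(Add(Add(26, Mul(Function('f')(-7, 0), Mul(9, Add(6, Mul(-1, Pow(6, -1)))))), -106615), -1) = Pow(Add(Add(26, Mul(Mul(-7, 0), Mul(9, Add(6, Mul(-1, Pow(6, -1)))))), -106615), -1) = Pow(Add(Add(26, Mul(0, Mul(9, Add(6, Mul(-1, Rational(1, 6)))))), -106615), -1) = Pow(Add(Add(26, Mul(0, Mul(9, Add(6, Rational(-1, 6))))), -106615), -1) = Pow(Add(Add(26, Mul(0, Mul(9, Rational(35, 6)))), -106615), -1) = Pow(Add(Add(26, Mul(0, Rational(105, 2))), -106615), -1) = Pow(Add(Add(26, 0), -106615), -1) = Pow(Add(26, -106615), -1) = Pow(-106589, -1) = Rational(-1, 106589)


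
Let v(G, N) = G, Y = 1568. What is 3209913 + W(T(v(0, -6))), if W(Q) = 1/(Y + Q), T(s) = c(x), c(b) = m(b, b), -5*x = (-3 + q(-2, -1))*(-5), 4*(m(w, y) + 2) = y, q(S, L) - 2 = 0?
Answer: 20103685123/6263 ≈ 3.2099e+6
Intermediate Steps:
q(S, L) = 2 (q(S, L) = 2 + 0 = 2)
m(w, y) = -2 + y/4
x = -1 (x = -(-3 + 2)*(-5)/5 = -(-1)*(-5)/5 = -⅕*5 = -1)
c(b) = -2 + b/4
T(s) = -9/4 (T(s) = -2 + (¼)*(-1) = -2 - ¼ = -9/4)
W(Q) = 1/(1568 + Q)
3209913 + W(T(v(0, -6))) = 3209913 + 1/(1568 - 9/4) = 3209913 + 1/(6263/4) = 3209913 + 4/6263 = 20103685123/6263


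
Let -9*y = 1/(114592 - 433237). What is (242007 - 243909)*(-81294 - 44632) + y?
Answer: 686871566041861/2867805 ≈ 2.3951e+8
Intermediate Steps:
y = 1/2867805 (y = -1/(9*(114592 - 433237)) = -1/9/(-318645) = -1/9*(-1/318645) = 1/2867805 ≈ 3.4870e-7)
(242007 - 243909)*(-81294 - 44632) + y = (242007 - 243909)*(-81294 - 44632) + 1/2867805 = -1902*(-125926) + 1/2867805 = 239511252 + 1/2867805 = 686871566041861/2867805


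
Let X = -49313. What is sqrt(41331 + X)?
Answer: I*sqrt(7982) ≈ 89.342*I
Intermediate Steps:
sqrt(41331 + X) = sqrt(41331 - 49313) = sqrt(-7982) = I*sqrt(7982)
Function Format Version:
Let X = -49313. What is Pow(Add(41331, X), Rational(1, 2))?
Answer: Mul(I, Pow(7982, Rational(1, 2))) ≈ Mul(89.342, I)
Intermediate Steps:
Pow(Add(41331, X), Rational(1, 2)) = Pow(Add(41331, -49313), Rational(1, 2)) = Pow(-7982, Rational(1, 2)) = Mul(I, Pow(7982, Rational(1, 2)))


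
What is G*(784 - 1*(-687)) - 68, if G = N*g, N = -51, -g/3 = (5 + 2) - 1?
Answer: 1350310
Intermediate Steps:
g = -18 (g = -3*((5 + 2) - 1) = -3*(7 - 1) = -3*6 = -18)
G = 918 (G = -51*(-18) = 918)
G*(784 - 1*(-687)) - 68 = 918*(784 - 1*(-687)) - 68 = 918*(784 + 687) - 68 = 918*1471 - 68 = 1350378 - 68 = 1350310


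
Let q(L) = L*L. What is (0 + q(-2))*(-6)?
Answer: -24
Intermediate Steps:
q(L) = L**2
(0 + q(-2))*(-6) = (0 + (-2)**2)*(-6) = (0 + 4)*(-6) = 4*(-6) = -24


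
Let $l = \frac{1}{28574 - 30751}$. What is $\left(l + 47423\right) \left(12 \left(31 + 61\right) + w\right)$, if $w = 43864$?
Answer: $\frac{663212924880}{311} \approx 2.1325 \cdot 10^{9}$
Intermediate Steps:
$l = - \frac{1}{2177}$ ($l = \frac{1}{-2177} = - \frac{1}{2177} \approx -0.00045935$)
$\left(l + 47423\right) \left(12 \left(31 + 61\right) + w\right) = \left(- \frac{1}{2177} + 47423\right) \left(12 \left(31 + 61\right) + 43864\right) = \frac{103239870 \left(12 \cdot 92 + 43864\right)}{2177} = \frac{103239870 \left(1104 + 43864\right)}{2177} = \frac{103239870}{2177} \cdot 44968 = \frac{663212924880}{311}$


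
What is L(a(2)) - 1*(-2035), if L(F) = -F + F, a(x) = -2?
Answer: 2035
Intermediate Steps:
L(F) = 0
L(a(2)) - 1*(-2035) = 0 - 1*(-2035) = 0 + 2035 = 2035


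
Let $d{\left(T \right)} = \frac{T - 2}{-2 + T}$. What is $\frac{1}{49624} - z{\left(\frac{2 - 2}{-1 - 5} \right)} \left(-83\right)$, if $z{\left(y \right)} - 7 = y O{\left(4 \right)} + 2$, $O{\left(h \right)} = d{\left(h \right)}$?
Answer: $\frac{37069129}{49624} \approx 747.0$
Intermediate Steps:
$d{\left(T \right)} = 1$ ($d{\left(T \right)} = \frac{-2 + T}{-2 + T} = 1$)
$O{\left(h \right)} = 1$
$z{\left(y \right)} = 9 + y$ ($z{\left(y \right)} = 7 + \left(y 1 + 2\right) = 7 + \left(y + 2\right) = 7 + \left(2 + y\right) = 9 + y$)
$\frac{1}{49624} - z{\left(\frac{2 - 2}{-1 - 5} \right)} \left(-83\right) = \frac{1}{49624} - \left(9 + \frac{2 - 2}{-1 - 5}\right) \left(-83\right) = \frac{1}{49624} - \left(9 + \frac{0}{-6}\right) \left(-83\right) = \frac{1}{49624} - \left(9 + 0 \left(- \frac{1}{6}\right)\right) \left(-83\right) = \frac{1}{49624} - \left(9 + 0\right) \left(-83\right) = \frac{1}{49624} - 9 \left(-83\right) = \frac{1}{49624} - -747 = \frac{1}{49624} + 747 = \frac{37069129}{49624}$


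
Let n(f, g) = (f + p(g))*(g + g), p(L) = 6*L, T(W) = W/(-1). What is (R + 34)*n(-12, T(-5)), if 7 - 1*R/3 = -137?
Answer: 83880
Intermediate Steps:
R = 432 (R = 21 - 3*(-137) = 21 + 411 = 432)
T(W) = -W (T(W) = W*(-1) = -W)
n(f, g) = 2*g*(f + 6*g) (n(f, g) = (f + 6*g)*(g + g) = (f + 6*g)*(2*g) = 2*g*(f + 6*g))
(R + 34)*n(-12, T(-5)) = (432 + 34)*(2*(-1*(-5))*(-12 + 6*(-1*(-5)))) = 466*(2*5*(-12 + 6*5)) = 466*(2*5*(-12 + 30)) = 466*(2*5*18) = 466*180 = 83880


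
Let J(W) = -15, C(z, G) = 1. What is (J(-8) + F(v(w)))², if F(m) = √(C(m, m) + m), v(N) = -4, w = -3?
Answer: (15 - I*√3)² ≈ 222.0 - 51.962*I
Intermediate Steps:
F(m) = √(1 + m)
(J(-8) + F(v(w)))² = (-15 + √(1 - 4))² = (-15 + √(-3))² = (-15 + I*√3)²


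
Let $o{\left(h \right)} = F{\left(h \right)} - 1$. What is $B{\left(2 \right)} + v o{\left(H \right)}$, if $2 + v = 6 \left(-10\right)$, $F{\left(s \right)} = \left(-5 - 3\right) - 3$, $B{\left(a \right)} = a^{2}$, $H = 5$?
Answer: $748$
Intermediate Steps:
$F{\left(s \right)} = -11$ ($F{\left(s \right)} = -8 - 3 = -11$)
$o{\left(h \right)} = -12$ ($o{\left(h \right)} = -11 - 1 = -12$)
$v = -62$ ($v = -2 + 6 \left(-10\right) = -2 - 60 = -62$)
$B{\left(2 \right)} + v o{\left(H \right)} = 2^{2} - -744 = 4 + 744 = 748$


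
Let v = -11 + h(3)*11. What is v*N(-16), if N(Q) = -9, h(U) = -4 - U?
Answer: 792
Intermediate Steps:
v = -88 (v = -11 + (-4 - 1*3)*11 = -11 + (-4 - 3)*11 = -11 - 7*11 = -11 - 77 = -88)
v*N(-16) = -88*(-9) = 792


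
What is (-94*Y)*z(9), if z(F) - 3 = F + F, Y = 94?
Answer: -185556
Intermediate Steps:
z(F) = 3 + 2*F (z(F) = 3 + (F + F) = 3 + 2*F)
(-94*Y)*z(9) = (-94*94)*(3 + 2*9) = -8836*(3 + 18) = -8836*21 = -185556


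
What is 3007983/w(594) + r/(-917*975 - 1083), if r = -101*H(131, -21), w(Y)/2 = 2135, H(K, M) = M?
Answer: 224384249137/318527055 ≈ 704.44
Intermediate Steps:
w(Y) = 4270 (w(Y) = 2*2135 = 4270)
r = 2121 (r = -101*(-21) = 2121)
3007983/w(594) + r/(-917*975 - 1083) = 3007983/4270 + 2121/(-917*975 - 1083) = 3007983*(1/4270) + 2121/(-894075 - 1083) = 3007983/4270 + 2121/(-895158) = 3007983/4270 + 2121*(-1/895158) = 3007983/4270 - 707/298386 = 224384249137/318527055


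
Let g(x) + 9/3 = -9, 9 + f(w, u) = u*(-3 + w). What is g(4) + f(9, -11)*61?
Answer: -4587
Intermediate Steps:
f(w, u) = -9 + u*(-3 + w)
g(x) = -12 (g(x) = -3 - 9 = -12)
g(4) + f(9, -11)*61 = -12 + (-9 - 3*(-11) - 11*9)*61 = -12 + (-9 + 33 - 99)*61 = -12 - 75*61 = -12 - 4575 = -4587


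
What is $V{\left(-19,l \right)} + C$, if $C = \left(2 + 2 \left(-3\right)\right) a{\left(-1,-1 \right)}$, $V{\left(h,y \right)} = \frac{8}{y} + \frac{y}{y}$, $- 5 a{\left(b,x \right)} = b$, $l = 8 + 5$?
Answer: $\frac{53}{65} \approx 0.81538$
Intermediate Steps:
$l = 13$
$a{\left(b,x \right)} = - \frac{b}{5}$
$V{\left(h,y \right)} = 1 + \frac{8}{y}$ ($V{\left(h,y \right)} = \frac{8}{y} + 1 = 1 + \frac{8}{y}$)
$C = - \frac{4}{5}$ ($C = \left(2 + 2 \left(-3\right)\right) \left(\left(- \frac{1}{5}\right) \left(-1\right)\right) = \left(2 - 6\right) \frac{1}{5} = \left(-4\right) \frac{1}{5} = - \frac{4}{5} \approx -0.8$)
$V{\left(-19,l \right)} + C = \frac{8 + 13}{13} - \frac{4}{5} = \frac{1}{13} \cdot 21 - \frac{4}{5} = \frac{21}{13} - \frac{4}{5} = \frac{53}{65}$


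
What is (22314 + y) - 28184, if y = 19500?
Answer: 13630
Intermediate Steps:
(22314 + y) - 28184 = (22314 + 19500) - 28184 = 41814 - 28184 = 13630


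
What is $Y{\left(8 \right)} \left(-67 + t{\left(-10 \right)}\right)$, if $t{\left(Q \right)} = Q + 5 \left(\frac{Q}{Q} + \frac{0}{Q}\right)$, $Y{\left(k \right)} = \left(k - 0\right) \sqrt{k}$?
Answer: $- 1152 \sqrt{2} \approx -1629.2$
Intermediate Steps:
$Y{\left(k \right)} = k^{\frac{3}{2}}$ ($Y{\left(k \right)} = \left(k + 0\right) \sqrt{k} = k \sqrt{k} = k^{\frac{3}{2}}$)
$t{\left(Q \right)} = 5 + Q$ ($t{\left(Q \right)} = Q + 5 \left(1 + 0\right) = Q + 5 \cdot 1 = Q + 5 = 5 + Q$)
$Y{\left(8 \right)} \left(-67 + t{\left(-10 \right)}\right) = 8^{\frac{3}{2}} \left(-67 + \left(5 - 10\right)\right) = 16 \sqrt{2} \left(-67 - 5\right) = 16 \sqrt{2} \left(-72\right) = - 1152 \sqrt{2}$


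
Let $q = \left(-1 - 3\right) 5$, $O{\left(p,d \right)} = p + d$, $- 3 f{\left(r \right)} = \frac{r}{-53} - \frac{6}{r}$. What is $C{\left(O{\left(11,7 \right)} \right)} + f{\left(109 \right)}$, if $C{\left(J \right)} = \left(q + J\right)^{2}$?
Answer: $\frac{81523}{17331} \approx 4.7039$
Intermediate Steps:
$f{\left(r \right)} = \frac{2}{r} + \frac{r}{159}$ ($f{\left(r \right)} = - \frac{\frac{r}{-53} - \frac{6}{r}}{3} = - \frac{r \left(- \frac{1}{53}\right) - \frac{6}{r}}{3} = - \frac{- \frac{r}{53} - \frac{6}{r}}{3} = - \frac{- \frac{6}{r} - \frac{r}{53}}{3} = \frac{2}{r} + \frac{r}{159}$)
$O{\left(p,d \right)} = d + p$
$q = -20$ ($q = \left(-4\right) 5 = -20$)
$C{\left(J \right)} = \left(-20 + J\right)^{2}$
$C{\left(O{\left(11,7 \right)} \right)} + f{\left(109 \right)} = \left(-20 + \left(7 + 11\right)\right)^{2} + \left(\frac{2}{109} + \frac{1}{159} \cdot 109\right) = \left(-20 + 18\right)^{2} + \left(2 \cdot \frac{1}{109} + \frac{109}{159}\right) = \left(-2\right)^{2} + \left(\frac{2}{109} + \frac{109}{159}\right) = 4 + \frac{12199}{17331} = \frac{81523}{17331}$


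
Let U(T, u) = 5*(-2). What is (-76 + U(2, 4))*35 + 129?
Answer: -2881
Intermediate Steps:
U(T, u) = -10
(-76 + U(2, 4))*35 + 129 = (-76 - 10)*35 + 129 = -86*35 + 129 = -3010 + 129 = -2881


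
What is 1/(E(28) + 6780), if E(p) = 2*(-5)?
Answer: 1/6770 ≈ 0.00014771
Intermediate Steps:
E(p) = -10
1/(E(28) + 6780) = 1/(-10 + 6780) = 1/6770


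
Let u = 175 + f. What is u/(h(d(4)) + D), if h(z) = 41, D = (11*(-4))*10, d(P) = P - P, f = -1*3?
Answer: -172/399 ≈ -0.43108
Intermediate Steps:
f = -3
d(P) = 0
D = -440 (D = -44*10 = -440)
u = 172 (u = 175 - 3 = 172)
u/(h(d(4)) + D) = 172/(41 - 440) = 172/(-399) = 172*(-1/399) = -172/399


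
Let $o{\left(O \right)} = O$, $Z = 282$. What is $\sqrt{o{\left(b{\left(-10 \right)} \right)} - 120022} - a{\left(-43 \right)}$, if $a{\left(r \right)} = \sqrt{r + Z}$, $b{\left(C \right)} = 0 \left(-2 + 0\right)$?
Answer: $- \sqrt{239} + i \sqrt{120022} \approx -15.46 + 346.44 i$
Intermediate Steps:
$b{\left(C \right)} = 0$ ($b{\left(C \right)} = 0 \left(-2\right) = 0$)
$a{\left(r \right)} = \sqrt{282 + r}$ ($a{\left(r \right)} = \sqrt{r + 282} = \sqrt{282 + r}$)
$\sqrt{o{\left(b{\left(-10 \right)} \right)} - 120022} - a{\left(-43 \right)} = \sqrt{0 - 120022} - \sqrt{282 - 43} = \sqrt{-120022} - \sqrt{239} = i \sqrt{120022} - \sqrt{239} = - \sqrt{239} + i \sqrt{120022}$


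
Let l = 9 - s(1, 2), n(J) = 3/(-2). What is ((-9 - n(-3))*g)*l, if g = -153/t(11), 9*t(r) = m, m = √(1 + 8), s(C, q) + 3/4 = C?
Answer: 240975/8 ≈ 30122.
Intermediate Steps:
n(J) = -3/2 (n(J) = 3*(-½) = -3/2)
s(C, q) = -¾ + C
m = 3 (m = √9 = 3)
t(r) = ⅓ (t(r) = (⅑)*3 = ⅓)
g = -459 (g = -153/⅓ = -153*3 = -459)
l = 35/4 (l = 9 - (-¾ + 1) = 9 - 1*¼ = 9 - ¼ = 35/4 ≈ 8.7500)
((-9 - n(-3))*g)*l = ((-9 - 1*(-3/2))*(-459))*(35/4) = ((-9 + 3/2)*(-459))*(35/4) = -15/2*(-459)*(35/4) = (6885/2)*(35/4) = 240975/8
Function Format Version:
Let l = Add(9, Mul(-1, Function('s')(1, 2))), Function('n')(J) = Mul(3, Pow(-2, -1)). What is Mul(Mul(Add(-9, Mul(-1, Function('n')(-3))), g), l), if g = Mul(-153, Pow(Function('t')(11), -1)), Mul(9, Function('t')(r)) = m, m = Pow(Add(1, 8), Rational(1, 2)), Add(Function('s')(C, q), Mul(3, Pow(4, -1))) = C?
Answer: Rational(240975, 8) ≈ 30122.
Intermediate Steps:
Function('n')(J) = Rational(-3, 2) (Function('n')(J) = Mul(3, Rational(-1, 2)) = Rational(-3, 2))
Function('s')(C, q) = Add(Rational(-3, 4), C)
m = 3 (m = Pow(9, Rational(1, 2)) = 3)
Function('t')(r) = Rational(1, 3) (Function('t')(r) = Mul(Rational(1, 9), 3) = Rational(1, 3))
g = -459 (g = Mul(-153, Pow(Rational(1, 3), -1)) = Mul(-153, 3) = -459)
l = Rational(35, 4) (l = Add(9, Mul(-1, Add(Rational(-3, 4), 1))) = Add(9, Mul(-1, Rational(1, 4))) = Add(9, Rational(-1, 4)) = Rational(35, 4) ≈ 8.7500)
Mul(Mul(Add(-9, Mul(-1, Function('n')(-3))), g), l) = Mul(Mul(Add(-9, Mul(-1, Rational(-3, 2))), -459), Rational(35, 4)) = Mul(Mul(Add(-9, Rational(3, 2)), -459), Rational(35, 4)) = Mul(Mul(Rational(-15, 2), -459), Rational(35, 4)) = Mul(Rational(6885, 2), Rational(35, 4)) = Rational(240975, 8)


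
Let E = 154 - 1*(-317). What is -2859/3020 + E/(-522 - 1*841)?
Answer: -5319237/4116260 ≈ -1.2922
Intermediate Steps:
E = 471 (E = 154 + 317 = 471)
-2859/3020 + E/(-522 - 1*841) = -2859/3020 + 471/(-522 - 1*841) = -2859*1/3020 + 471/(-522 - 841) = -2859/3020 + 471/(-1363) = -2859/3020 + 471*(-1/1363) = -2859/3020 - 471/1363 = -5319237/4116260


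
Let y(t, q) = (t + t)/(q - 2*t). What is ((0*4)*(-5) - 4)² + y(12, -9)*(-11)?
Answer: 24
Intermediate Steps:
y(t, q) = 2*t/(q - 2*t) (y(t, q) = (2*t)/(q - 2*t) = 2*t/(q - 2*t))
((0*4)*(-5) - 4)² + y(12, -9)*(-11) = ((0*4)*(-5) - 4)² + (2*12/(-9 - 2*12))*(-11) = (0*(-5) - 4)² + (2*12/(-9 - 24))*(-11) = (0 - 4)² + (2*12/(-33))*(-11) = (-4)² + (2*12*(-1/33))*(-11) = 16 - 8/11*(-11) = 16 + 8 = 24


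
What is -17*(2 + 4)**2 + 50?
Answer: -562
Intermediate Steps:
-17*(2 + 4)**2 + 50 = -17*6**2 + 50 = -17*36 + 50 = -612 + 50 = -562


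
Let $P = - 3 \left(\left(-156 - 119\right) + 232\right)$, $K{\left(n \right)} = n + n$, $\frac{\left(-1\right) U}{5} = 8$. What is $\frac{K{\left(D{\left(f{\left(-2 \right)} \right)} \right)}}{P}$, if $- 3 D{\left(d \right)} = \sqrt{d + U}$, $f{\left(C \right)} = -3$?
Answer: $- \frac{2 i \sqrt{43}}{387} \approx - 0.033889 i$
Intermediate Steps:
$U = -40$ ($U = \left(-5\right) 8 = -40$)
$D{\left(d \right)} = - \frac{\sqrt{-40 + d}}{3}$ ($D{\left(d \right)} = - \frac{\sqrt{d - 40}}{3} = - \frac{\sqrt{-40 + d}}{3}$)
$K{\left(n \right)} = 2 n$
$P = 129$ ($P = - 3 \left(-275 + 232\right) = \left(-3\right) \left(-43\right) = 129$)
$\frac{K{\left(D{\left(f{\left(-2 \right)} \right)} \right)}}{P} = \frac{2 \left(- \frac{\sqrt{-40 - 3}}{3}\right)}{129} = 2 \left(- \frac{\sqrt{-43}}{3}\right) \frac{1}{129} = 2 \left(- \frac{i \sqrt{43}}{3}\right) \frac{1}{129} = - \frac{2 i \sqrt{43}}{3} \cdot \frac{1}{129} = - \frac{2 i \sqrt{43}}{387}$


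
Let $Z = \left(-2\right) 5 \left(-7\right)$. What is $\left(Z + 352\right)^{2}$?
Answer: $178084$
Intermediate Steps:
$Z = 70$ ($Z = \left(-10\right) \left(-7\right) = 70$)
$\left(Z + 352\right)^{2} = \left(70 + 352\right)^{2} = 422^{2} = 178084$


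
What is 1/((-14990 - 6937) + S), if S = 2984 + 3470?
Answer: -1/15473 ≈ -6.4629e-5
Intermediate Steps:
S = 6454
1/((-14990 - 6937) + S) = 1/((-14990 - 6937) + 6454) = 1/(-21927 + 6454) = 1/(-15473) = -1/15473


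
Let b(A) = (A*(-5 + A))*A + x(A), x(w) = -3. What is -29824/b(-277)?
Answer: 29824/21637581 ≈ 0.0013783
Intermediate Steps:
b(A) = -3 + A²*(-5 + A) (b(A) = (A*(-5 + A))*A - 3 = A²*(-5 + A) - 3 = -3 + A²*(-5 + A))
-29824/b(-277) = -29824/(-3 + (-277)³ - 5*(-277)²) = -29824/(-3 - 21253933 - 5*76729) = -29824/(-3 - 21253933 - 383645) = -29824/(-21637581) = -29824*(-1/21637581) = 29824/21637581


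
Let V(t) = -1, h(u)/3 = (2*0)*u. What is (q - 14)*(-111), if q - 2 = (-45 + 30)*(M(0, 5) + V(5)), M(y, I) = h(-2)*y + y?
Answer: -333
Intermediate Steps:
h(u) = 0 (h(u) = 3*((2*0)*u) = 3*(0*u) = 3*0 = 0)
M(y, I) = y (M(y, I) = 0*y + y = 0 + y = y)
q = 17 (q = 2 + (-45 + 30)*(0 - 1) = 2 - 15*(-1) = 2 + 15 = 17)
(q - 14)*(-111) = (17 - 14)*(-111) = 3*(-111) = -333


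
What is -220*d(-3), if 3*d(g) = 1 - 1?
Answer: 0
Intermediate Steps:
d(g) = 0 (d(g) = (1 - 1)/3 = (⅓)*0 = 0)
-220*d(-3) = -220*0 = 0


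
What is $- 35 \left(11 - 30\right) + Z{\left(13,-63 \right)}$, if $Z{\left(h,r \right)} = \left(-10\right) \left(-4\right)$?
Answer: $705$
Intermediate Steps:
$Z{\left(h,r \right)} = 40$
$- 35 \left(11 - 30\right) + Z{\left(13,-63 \right)} = - 35 \left(11 - 30\right) + 40 = \left(-35\right) \left(-19\right) + 40 = 665 + 40 = 705$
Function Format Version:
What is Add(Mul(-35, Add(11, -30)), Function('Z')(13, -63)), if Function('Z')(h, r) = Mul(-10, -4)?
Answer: 705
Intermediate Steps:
Function('Z')(h, r) = 40
Add(Mul(-35, Add(11, -30)), Function('Z')(13, -63)) = Add(Mul(-35, Add(11, -30)), 40) = Add(Mul(-35, -19), 40) = Add(665, 40) = 705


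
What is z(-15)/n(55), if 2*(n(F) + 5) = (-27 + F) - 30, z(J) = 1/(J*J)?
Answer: -1/1350 ≈ -0.00074074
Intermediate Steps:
z(J) = J⁻²
n(F) = -67/2 + F/2 (n(F) = -5 + ((-27 + F) - 30)/2 = -5 + (-57 + F)/2 = -5 + (-57/2 + F/2) = -67/2 + F/2)
z(-15)/n(55) = 1/((-15)²*(-67/2 + (½)*55)) = 1/(225*(-67/2 + 55/2)) = (1/225)/(-6) = (1/225)*(-⅙) = -1/1350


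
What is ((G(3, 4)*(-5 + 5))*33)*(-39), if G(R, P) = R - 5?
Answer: 0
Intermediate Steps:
G(R, P) = -5 + R
((G(3, 4)*(-5 + 5))*33)*(-39) = (((-5 + 3)*(-5 + 5))*33)*(-39) = (-2*0*33)*(-39) = (0*33)*(-39) = 0*(-39) = 0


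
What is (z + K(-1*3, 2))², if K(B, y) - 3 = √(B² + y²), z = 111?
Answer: (114 + √13)² ≈ 13831.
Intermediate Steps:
K(B, y) = 3 + √(B² + y²)
(z + K(-1*3, 2))² = (111 + (3 + √((-1*3)² + 2²)))² = (111 + (3 + √((-3)² + 4)))² = (111 + (3 + √(9 + 4)))² = (111 + (3 + √13))² = (114 + √13)²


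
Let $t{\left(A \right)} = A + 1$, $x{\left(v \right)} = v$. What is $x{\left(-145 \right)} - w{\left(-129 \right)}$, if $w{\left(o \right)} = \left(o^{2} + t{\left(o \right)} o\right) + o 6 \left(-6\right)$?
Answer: $-37942$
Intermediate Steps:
$t{\left(A \right)} = 1 + A$
$w{\left(o \right)} = o^{2} - 36 o + o \left(1 + o\right)$ ($w{\left(o \right)} = \left(o^{2} + \left(1 + o\right) o\right) + o 6 \left(-6\right) = \left(o^{2} + o \left(1 + o\right)\right) + 6 o \left(-6\right) = \left(o^{2} + o \left(1 + o\right)\right) - 36 o = o^{2} - 36 o + o \left(1 + o\right)$)
$x{\left(-145 \right)} - w{\left(-129 \right)} = -145 - - 129 \left(-35 + 2 \left(-129\right)\right) = -145 - - 129 \left(-35 - 258\right) = -145 - \left(-129\right) \left(-293\right) = -145 - 37797 = -37942$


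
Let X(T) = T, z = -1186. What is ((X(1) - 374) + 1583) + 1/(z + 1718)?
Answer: 643721/532 ≈ 1210.0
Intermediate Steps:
((X(1) - 374) + 1583) + 1/(z + 1718) = ((1 - 374) + 1583) + 1/(-1186 + 1718) = (-373 + 1583) + 1/532 = 1210 + 1/532 = 643721/532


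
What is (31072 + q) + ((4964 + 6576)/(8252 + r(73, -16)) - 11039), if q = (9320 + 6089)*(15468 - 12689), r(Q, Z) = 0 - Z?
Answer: 88553681033/2067 ≈ 4.2842e+7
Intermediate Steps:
r(Q, Z) = -Z
q = 42821611 (q = 15409*2779 = 42821611)
(31072 + q) + ((4964 + 6576)/(8252 + r(73, -16)) - 11039) = (31072 + 42821611) + ((4964 + 6576)/(8252 - 1*(-16)) - 11039) = 42852683 + (11540/(8252 + 16) - 11039) = 42852683 + (11540/8268 - 11039) = 42852683 + (11540*(1/8268) - 11039) = 42852683 + (2885/2067 - 11039) = 42852683 - 22814728/2067 = 88553681033/2067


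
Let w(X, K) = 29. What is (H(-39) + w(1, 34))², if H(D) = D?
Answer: 100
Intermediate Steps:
(H(-39) + w(1, 34))² = (-39 + 29)² = (-10)² = 100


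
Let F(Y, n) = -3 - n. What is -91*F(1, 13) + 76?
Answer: 1532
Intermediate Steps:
-91*F(1, 13) + 76 = -91*(-3 - 1*13) + 76 = -91*(-3 - 13) + 76 = -91*(-16) + 76 = 1456 + 76 = 1532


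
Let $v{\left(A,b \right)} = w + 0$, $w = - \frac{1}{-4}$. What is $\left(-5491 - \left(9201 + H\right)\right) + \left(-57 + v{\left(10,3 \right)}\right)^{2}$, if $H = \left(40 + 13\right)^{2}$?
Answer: $- \frac{228487}{16} \approx -14280.0$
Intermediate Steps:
$w = \frac{1}{4}$ ($w = \left(-1\right) \left(- \frac{1}{4}\right) = \frac{1}{4} \approx 0.25$)
$v{\left(A,b \right)} = \frac{1}{4}$ ($v{\left(A,b \right)} = \frac{1}{4} + 0 = \frac{1}{4}$)
$H = 2809$ ($H = 53^{2} = 2809$)
$\left(-5491 - \left(9201 + H\right)\right) + \left(-57 + v{\left(10,3 \right)}\right)^{2} = \left(-5491 - 12010\right) + \left(-57 + \frac{1}{4}\right)^{2} = \left(-5491 - 12010\right) + \left(- \frac{227}{4}\right)^{2} = \left(-5491 - 12010\right) + \frac{51529}{16} = -17501 + \frac{51529}{16} = - \frac{228487}{16}$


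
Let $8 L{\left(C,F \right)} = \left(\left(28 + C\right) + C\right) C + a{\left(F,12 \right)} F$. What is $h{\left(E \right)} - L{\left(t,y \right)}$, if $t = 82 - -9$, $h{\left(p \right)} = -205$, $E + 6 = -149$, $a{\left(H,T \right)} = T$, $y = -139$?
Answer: $- \frac{9541}{4} \approx -2385.3$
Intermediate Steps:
$E = -155$ ($E = -6 - 149 = -155$)
$t = 91$ ($t = 82 + 9 = 91$)
$L{\left(C,F \right)} = \frac{3 F}{2} + \frac{C \left(28 + 2 C\right)}{8}$ ($L{\left(C,F \right)} = \frac{\left(\left(28 + C\right) + C\right) C + 12 F}{8} = \frac{\left(28 + 2 C\right) C + 12 F}{8} = \frac{C \left(28 + 2 C\right) + 12 F}{8} = \frac{12 F + C \left(28 + 2 C\right)}{8} = \frac{3 F}{2} + \frac{C \left(28 + 2 C\right)}{8}$)
$h{\left(E \right)} - L{\left(t,y \right)} = -205 - \left(\frac{91^{2}}{4} + \frac{3}{2} \left(-139\right) + \frac{7}{2} \cdot 91\right) = -205 - \left(\frac{1}{4} \cdot 8281 - \frac{417}{2} + \frac{637}{2}\right) = -205 - \left(\frac{8281}{4} - \frac{417}{2} + \frac{637}{2}\right) = -205 - \frac{8721}{4} = - \frac{9541}{4}$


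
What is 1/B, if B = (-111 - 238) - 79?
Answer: -1/428 ≈ -0.0023364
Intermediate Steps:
B = -428 (B = -349 - 79 = -428)
1/B = 1/(-428) = -1/428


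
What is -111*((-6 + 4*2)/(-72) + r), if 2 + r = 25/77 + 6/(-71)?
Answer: 13017451/65604 ≈ 198.42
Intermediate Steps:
r = -9621/5467 (r = -2 + (25/77 + 6/(-71)) = -2 + (25*(1/77) + 6*(-1/71)) = -2 + (25/77 - 6/71) = -2 + 1313/5467 = -9621/5467 ≈ -1.7598)
-111*((-6 + 4*2)/(-72) + r) = -111*((-6 + 4*2)/(-72) - 9621/5467) = -111*((-6 + 8)*(-1/72) - 9621/5467) = -111*(2*(-1/72) - 9621/5467) = -111*(-1/36 - 9621/5467) = -111*(-351823/196812) = 13017451/65604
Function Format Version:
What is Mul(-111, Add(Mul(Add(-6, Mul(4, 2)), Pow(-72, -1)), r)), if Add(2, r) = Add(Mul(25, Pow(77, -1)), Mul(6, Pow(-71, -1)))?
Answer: Rational(13017451, 65604) ≈ 198.42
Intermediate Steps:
r = Rational(-9621, 5467) (r = Add(-2, Add(Mul(25, Pow(77, -1)), Mul(6, Pow(-71, -1)))) = Add(-2, Add(Mul(25, Rational(1, 77)), Mul(6, Rational(-1, 71)))) = Add(-2, Add(Rational(25, 77), Rational(-6, 71))) = Add(-2, Rational(1313, 5467)) = Rational(-9621, 5467) ≈ -1.7598)
Mul(-111, Add(Mul(Add(-6, Mul(4, 2)), Pow(-72, -1)), r)) = Mul(-111, Add(Mul(Add(-6, Mul(4, 2)), Pow(-72, -1)), Rational(-9621, 5467))) = Mul(-111, Add(Mul(Add(-6, 8), Rational(-1, 72)), Rational(-9621, 5467))) = Mul(-111, Add(Mul(2, Rational(-1, 72)), Rational(-9621, 5467))) = Mul(-111, Add(Rational(-1, 36), Rational(-9621, 5467))) = Mul(-111, Rational(-351823, 196812)) = Rational(13017451, 65604)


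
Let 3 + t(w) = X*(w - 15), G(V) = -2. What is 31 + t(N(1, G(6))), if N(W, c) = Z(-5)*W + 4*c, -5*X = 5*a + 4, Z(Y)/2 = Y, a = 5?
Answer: 1097/5 ≈ 219.40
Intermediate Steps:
Z(Y) = 2*Y
X = -29/5 (X = -(5*5 + 4)/5 = -(25 + 4)/5 = -⅕*29 = -29/5 ≈ -5.8000)
N(W, c) = -10*W + 4*c (N(W, c) = (2*(-5))*W + 4*c = -10*W + 4*c)
t(w) = 84 - 29*w/5 (t(w) = -3 - 29*(w - 15)/5 = -3 - 29*(-15 + w)/5 = -3 + (87 - 29*w/5) = 84 - 29*w/5)
31 + t(N(1, G(6))) = 31 + (84 - 29*(-10*1 + 4*(-2))/5) = 31 + (84 - 29*(-10 - 8)/5) = 31 + (84 - 29/5*(-18)) = 31 + (84 + 522/5) = 31 + 942/5 = 1097/5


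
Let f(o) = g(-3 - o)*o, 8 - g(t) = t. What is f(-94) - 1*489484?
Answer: -481682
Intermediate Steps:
g(t) = 8 - t
f(o) = o*(11 + o) (f(o) = (8 - (-3 - o))*o = (8 + (3 + o))*o = (11 + o)*o = o*(11 + o))
f(-94) - 1*489484 = -94*(11 - 94) - 1*489484 = -94*(-83) - 489484 = 7802 - 489484 = -481682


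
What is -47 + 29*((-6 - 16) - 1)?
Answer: -714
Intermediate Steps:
-47 + 29*((-6 - 16) - 1) = -47 + 29*(-22 - 1) = -47 + 29*(-23) = -47 - 667 = -714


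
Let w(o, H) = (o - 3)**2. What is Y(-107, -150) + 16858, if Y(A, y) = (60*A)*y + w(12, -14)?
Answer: 979939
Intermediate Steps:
w(o, H) = (-3 + o)**2
Y(A, y) = 81 + 60*A*y (Y(A, y) = (60*A)*y + (-3 + 12)**2 = 60*A*y + 9**2 = 60*A*y + 81 = 81 + 60*A*y)
Y(-107, -150) + 16858 = (81 + 60*(-107)*(-150)) + 16858 = (81 + 963000) + 16858 = 963081 + 16858 = 979939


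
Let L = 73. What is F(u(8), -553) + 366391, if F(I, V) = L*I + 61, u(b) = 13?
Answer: 367401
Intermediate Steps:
F(I, V) = 61 + 73*I (F(I, V) = 73*I + 61 = 61 + 73*I)
F(u(8), -553) + 366391 = (61 + 73*13) + 366391 = (61 + 949) + 366391 = 1010 + 366391 = 367401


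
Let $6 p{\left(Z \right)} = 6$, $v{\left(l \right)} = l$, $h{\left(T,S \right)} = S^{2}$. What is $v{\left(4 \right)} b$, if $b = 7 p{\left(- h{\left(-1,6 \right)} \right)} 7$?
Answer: $196$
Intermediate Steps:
$p{\left(Z \right)} = 1$ ($p{\left(Z \right)} = \frac{1}{6} \cdot 6 = 1$)
$b = 49$ ($b = 7 \cdot 1 \cdot 7 = 7 \cdot 7 = 49$)
$v{\left(4 \right)} b = 4 \cdot 49 = 196$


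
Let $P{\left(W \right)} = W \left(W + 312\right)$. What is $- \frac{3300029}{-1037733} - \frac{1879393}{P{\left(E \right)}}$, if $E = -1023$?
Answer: $\frac{149992619056}{251599403583} \approx 0.59616$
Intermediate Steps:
$P{\left(W \right)} = W \left(312 + W\right)$
$- \frac{3300029}{-1037733} - \frac{1879393}{P{\left(E \right)}} = - \frac{3300029}{-1037733} - \frac{1879393}{\left(-1023\right) \left(312 - 1023\right)} = \left(-3300029\right) \left(- \frac{1}{1037733}\right) - \frac{1879393}{\left(-1023\right) \left(-711\right)} = \frac{3300029}{1037733} - \frac{1879393}{727353} = \frac{149992619056}{251599403583}$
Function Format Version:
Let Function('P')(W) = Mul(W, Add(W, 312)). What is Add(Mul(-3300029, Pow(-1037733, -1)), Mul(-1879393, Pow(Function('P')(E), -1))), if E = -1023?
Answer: Rational(149992619056, 251599403583) ≈ 0.59616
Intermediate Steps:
Function('P')(W) = Mul(W, Add(312, W))
Add(Mul(-3300029, Pow(-1037733, -1)), Mul(-1879393, Pow(Function('P')(E), -1))) = Add(Mul(-3300029, Pow(-1037733, -1)), Mul(-1879393, Pow(Mul(-1023, Add(312, -1023)), -1))) = Add(Mul(-3300029, Rational(-1, 1037733)), Mul(-1879393, Pow(Mul(-1023, -711), -1))) = Add(Rational(3300029, 1037733), Mul(-1879393, Pow(727353, -1))) = Add(Rational(3300029, 1037733), Mul(-1879393, Rational(1, 727353))) = Add(Rational(3300029, 1037733), Rational(-1879393, 727353)) = Rational(149992619056, 251599403583)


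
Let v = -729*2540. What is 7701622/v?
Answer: -3850811/925830 ≈ -4.1593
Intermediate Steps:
v = -1851660
7701622/v = 7701622/(-1851660) = 7701622*(-1/1851660) = -3850811/925830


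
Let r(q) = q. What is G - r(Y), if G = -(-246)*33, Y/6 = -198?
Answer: 9306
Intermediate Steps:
Y = -1188 (Y = 6*(-198) = -1188)
G = 8118 (G = -1*(-8118) = 8118)
G - r(Y) = 8118 - 1*(-1188) = 8118 + 1188 = 9306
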